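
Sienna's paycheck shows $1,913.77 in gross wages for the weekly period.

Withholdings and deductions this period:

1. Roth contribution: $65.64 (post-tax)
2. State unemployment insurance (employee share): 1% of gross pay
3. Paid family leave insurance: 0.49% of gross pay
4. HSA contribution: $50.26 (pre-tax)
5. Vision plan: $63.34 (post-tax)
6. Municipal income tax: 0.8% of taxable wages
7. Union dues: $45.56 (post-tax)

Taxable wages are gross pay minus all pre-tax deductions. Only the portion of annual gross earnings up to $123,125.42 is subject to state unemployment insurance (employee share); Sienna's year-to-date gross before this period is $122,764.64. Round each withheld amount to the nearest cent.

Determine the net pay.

HSA contribution: $50.26
Taxable wages = $1,913.77 − $50.26 = $1,863.51
Municipal income tax: $1,863.51 × 0.008 = $14.91
State unemployment insurance (employee share): only $123,125.42 − $122,764.64 = $360.78 of this check is subject → $360.78 × 0.01 = $3.61
Paid family leave insurance: $1,913.77 × 0.0049 = $9.38
Union dues: $45.56
Vision plan: $63.34
Roth contribution: $65.64
Total deductions = $50.26 + $14.91 + $3.61 + $9.38 + $45.56 + $63.34 + $65.64 = $252.70
Net pay = $1,913.77 − $252.70 = $1,661.07

$1,661.07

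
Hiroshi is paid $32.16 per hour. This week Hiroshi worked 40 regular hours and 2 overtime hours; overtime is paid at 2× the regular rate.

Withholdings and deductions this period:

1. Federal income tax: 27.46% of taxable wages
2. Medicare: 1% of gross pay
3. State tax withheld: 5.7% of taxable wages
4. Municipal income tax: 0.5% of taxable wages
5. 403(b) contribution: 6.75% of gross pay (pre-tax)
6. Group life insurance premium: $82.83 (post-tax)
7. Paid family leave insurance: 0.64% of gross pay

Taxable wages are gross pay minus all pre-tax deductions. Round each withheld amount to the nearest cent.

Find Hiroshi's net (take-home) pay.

Regular pay: 40 × $32.16 = $1286.40
Overtime pay: 2 × $32.16 × 2 = $128.64
Gross pay = $1286.40 + $128.64 = $1415.04
403(b) contribution: $1415.04 × 0.0675 = $95.52
Taxable wages = $1415.04 − $95.52 = $1319.52
State tax withheld: $1319.52 × 0.057 = $75.21
Federal income tax: $1319.52 × 0.2746 = $362.34
Municipal income tax: $1319.52 × 0.005 = $6.60
Medicare: $1415.04 × 0.01 = $14.15
Paid family leave insurance: $1415.04 × 0.0064 = $9.06
Group life insurance premium: $82.83
Total deductions = $95.52 + $75.21 + $362.34 + $6.60 + $14.15 + $9.06 + $82.83 = $645.71
Net pay = $1415.04 − $645.71 = $769.33

$769.33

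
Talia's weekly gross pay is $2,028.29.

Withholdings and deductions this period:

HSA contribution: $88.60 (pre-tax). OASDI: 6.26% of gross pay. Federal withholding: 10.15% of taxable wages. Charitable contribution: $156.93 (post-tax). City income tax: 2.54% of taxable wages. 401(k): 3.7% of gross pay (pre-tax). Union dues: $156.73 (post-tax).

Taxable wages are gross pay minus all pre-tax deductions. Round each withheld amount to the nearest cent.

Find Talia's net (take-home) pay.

$1,187.39

401(k): $2,028.29 × 0.037 = $75.05
HSA contribution: $88.60
Pre-tax total = $75.05 + $88.60 = $163.65
Taxable wages = $2,028.29 − $163.65 = $1,864.64
City income tax: $1,864.64 × 0.0254 = $47.36
Federal withholding: $1,864.64 × 0.1015 = $189.26
OASDI: $2,028.29 × 0.0626 = $126.97
Union dues: $156.73
Charitable contribution: $156.93
Total deductions = $75.05 + $88.60 + $47.36 + $189.26 + $126.97 + $156.73 + $156.93 = $840.90
Net pay = $2,028.29 − $840.90 = $1,187.39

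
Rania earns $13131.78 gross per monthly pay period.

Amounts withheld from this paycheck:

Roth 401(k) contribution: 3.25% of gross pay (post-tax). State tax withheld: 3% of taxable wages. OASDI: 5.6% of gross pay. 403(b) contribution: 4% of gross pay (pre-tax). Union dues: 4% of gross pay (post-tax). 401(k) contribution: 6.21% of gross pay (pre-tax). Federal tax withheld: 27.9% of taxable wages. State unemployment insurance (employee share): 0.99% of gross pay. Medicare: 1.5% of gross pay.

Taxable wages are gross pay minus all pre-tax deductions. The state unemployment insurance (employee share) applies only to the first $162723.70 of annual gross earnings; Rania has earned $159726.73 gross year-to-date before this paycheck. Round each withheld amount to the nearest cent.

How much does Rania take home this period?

$6233.52

403(b) contribution: $13131.78 × 0.04 = $525.27
401(k) contribution: $13131.78 × 0.0621 = $815.48
Pre-tax total = $525.27 + $815.48 = $1340.75
Taxable wages = $13131.78 − $1340.75 = $11791.03
Federal tax withheld: $11791.03 × 0.279 = $3289.70
State tax withheld: $11791.03 × 0.03 = $353.73
OASDI: $13131.78 × 0.056 = $735.38
Medicare: $13131.78 × 0.015 = $196.98
State unemployment insurance (employee share): only $162723.70 − $159726.73 = $2996.97 of this check is subject → $2996.97 × 0.0099 = $29.67
Union dues: $13131.78 × 0.04 = $525.27
Roth 401(k) contribution: $13131.78 × 0.0325 = $426.78
Total deductions = $525.27 + $815.48 + $3289.70 + $353.73 + $735.38 + $196.98 + $29.67 + $525.27 + $426.78 = $6898.26
Net pay = $13131.78 − $6898.26 = $6233.52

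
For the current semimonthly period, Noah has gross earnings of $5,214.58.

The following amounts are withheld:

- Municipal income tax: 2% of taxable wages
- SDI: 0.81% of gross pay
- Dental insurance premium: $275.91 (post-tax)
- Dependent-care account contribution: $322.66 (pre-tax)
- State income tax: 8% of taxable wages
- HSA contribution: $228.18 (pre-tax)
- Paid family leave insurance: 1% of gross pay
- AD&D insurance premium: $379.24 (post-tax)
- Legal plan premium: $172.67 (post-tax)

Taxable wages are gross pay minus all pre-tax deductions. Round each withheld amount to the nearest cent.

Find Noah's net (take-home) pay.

$3,275.16

HSA contribution: $228.18
Dependent-care account contribution: $322.66
Pre-tax total = $228.18 + $322.66 = $550.84
Taxable wages = $5,214.58 − $550.84 = $4,663.74
Municipal income tax: $4,663.74 × 0.02 = $93.27
State income tax: $4,663.74 × 0.08 = $373.10
Paid family leave insurance: $5,214.58 × 0.01 = $52.15
SDI: $5,214.58 × 0.0081 = $42.24
Dental insurance premium: $275.91
AD&D insurance premium: $379.24
Legal plan premium: $172.67
Total deductions = $228.18 + $322.66 + $93.27 + $373.10 + $52.15 + $42.24 + $275.91 + $379.24 + $172.67 = $1,939.42
Net pay = $5,214.58 − $1,939.42 = $3,275.16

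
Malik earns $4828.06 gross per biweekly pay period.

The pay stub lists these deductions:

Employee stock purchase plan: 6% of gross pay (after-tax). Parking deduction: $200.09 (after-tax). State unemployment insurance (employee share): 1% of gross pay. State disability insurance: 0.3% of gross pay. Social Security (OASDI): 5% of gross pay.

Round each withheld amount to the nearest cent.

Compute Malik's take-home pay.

$4034.13

State unemployment insurance (employee share): $4828.06 × 0.01 = $48.28
State disability insurance: $4828.06 × 0.003 = $14.48
Social Security (OASDI): $4828.06 × 0.05 = $241.40
Parking deduction: $200.09
Employee stock purchase plan: $4828.06 × 0.06 = $289.68
Total deductions = $48.28 + $14.48 + $241.40 + $200.09 + $289.68 = $793.93
Net pay = $4828.06 − $793.93 = $4034.13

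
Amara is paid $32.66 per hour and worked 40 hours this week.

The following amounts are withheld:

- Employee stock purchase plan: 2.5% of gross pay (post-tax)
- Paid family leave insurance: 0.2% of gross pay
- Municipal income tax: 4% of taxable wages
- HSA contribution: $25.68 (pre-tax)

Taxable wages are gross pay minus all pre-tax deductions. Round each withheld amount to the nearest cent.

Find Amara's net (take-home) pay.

Gross pay: 40 × $32.66 = $1306.40
HSA contribution: $25.68
Taxable wages = $1306.40 − $25.68 = $1280.72
Municipal income tax: $1280.72 × 0.04 = $51.23
Paid family leave insurance: $1306.40 × 0.002 = $2.61
Employee stock purchase plan: $1306.40 × 0.025 = $32.66
Total deductions = $25.68 + $51.23 + $2.61 + $32.66 = $112.18
Net pay = $1306.40 − $112.18 = $1194.22

$1194.22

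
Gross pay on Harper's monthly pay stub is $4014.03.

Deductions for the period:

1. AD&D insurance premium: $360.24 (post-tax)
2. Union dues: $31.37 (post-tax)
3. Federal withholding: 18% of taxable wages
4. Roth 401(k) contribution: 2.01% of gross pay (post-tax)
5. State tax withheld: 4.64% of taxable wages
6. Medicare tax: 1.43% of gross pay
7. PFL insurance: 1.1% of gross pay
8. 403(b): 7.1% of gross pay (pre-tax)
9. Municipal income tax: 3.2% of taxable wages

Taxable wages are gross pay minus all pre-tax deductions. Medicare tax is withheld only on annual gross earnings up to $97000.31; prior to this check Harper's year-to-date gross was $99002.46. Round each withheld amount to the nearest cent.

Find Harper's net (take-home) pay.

403(b): $4014.03 × 0.071 = $285.00
Taxable wages = $4014.03 − $285.00 = $3729.03
Municipal income tax: $3729.03 × 0.032 = $119.33
Federal withholding: $3729.03 × 0.18 = $671.23
State tax withheld: $3729.03 × 0.0464 = $173.03
Medicare tax: annual cap $97000.31 already reached (YTD $99002.46), so $0.00
PFL insurance: $4014.03 × 0.011 = $44.15
Union dues: $31.37
Roth 401(k) contribution: $4014.03 × 0.0201 = $80.68
AD&D insurance premium: $360.24
Total deductions = $285.00 + $119.33 + $671.23 + $173.03 + $0.00 + $44.15 + $31.37 + $80.68 + $360.24 = $1765.03
Net pay = $4014.03 − $1765.03 = $2249.00

$2249.00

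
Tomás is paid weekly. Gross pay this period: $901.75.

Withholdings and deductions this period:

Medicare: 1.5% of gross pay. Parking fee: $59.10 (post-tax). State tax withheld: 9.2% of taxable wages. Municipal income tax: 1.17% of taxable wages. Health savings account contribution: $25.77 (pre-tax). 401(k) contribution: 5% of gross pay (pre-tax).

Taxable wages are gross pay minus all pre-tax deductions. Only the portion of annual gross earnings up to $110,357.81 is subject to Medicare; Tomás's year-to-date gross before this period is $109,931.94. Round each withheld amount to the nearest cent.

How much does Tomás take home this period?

Health savings account contribution: $25.77
401(k) contribution: $901.75 × 0.05 = $45.09
Pre-tax total = $25.77 + $45.09 = $70.86
Taxable wages = $901.75 − $70.86 = $830.89
State tax withheld: $830.89 × 0.092 = $76.44
Municipal income tax: $830.89 × 0.0117 = $9.72
Medicare: only $110,357.81 − $109,931.94 = $425.87 of this check is subject → $425.87 × 0.015 = $6.39
Parking fee: $59.10
Total deductions = $25.77 + $45.09 + $76.44 + $9.72 + $6.39 + $59.10 = $222.51
Net pay = $901.75 − $222.51 = $679.24

$679.24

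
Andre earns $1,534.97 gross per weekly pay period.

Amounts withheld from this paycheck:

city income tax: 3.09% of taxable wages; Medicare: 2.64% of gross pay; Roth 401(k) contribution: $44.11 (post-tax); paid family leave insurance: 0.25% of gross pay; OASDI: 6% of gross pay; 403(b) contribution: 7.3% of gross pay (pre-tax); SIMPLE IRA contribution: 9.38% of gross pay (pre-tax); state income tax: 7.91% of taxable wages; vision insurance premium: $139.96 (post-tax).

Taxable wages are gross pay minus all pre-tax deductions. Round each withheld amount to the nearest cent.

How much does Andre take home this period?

$817.73

403(b) contribution: $1,534.97 × 0.073 = $112.05
SIMPLE IRA contribution: $1,534.97 × 0.0938 = $143.98
Pre-tax total = $112.05 + $143.98 = $256.03
Taxable wages = $1,534.97 − $256.03 = $1,278.94
City income tax: $1,278.94 × 0.0309 = $39.52
State income tax: $1,278.94 × 0.0791 = $101.16
OASDI: $1,534.97 × 0.06 = $92.10
Paid family leave insurance: $1,534.97 × 0.0025 = $3.84
Medicare: $1,534.97 × 0.0264 = $40.52
Roth 401(k) contribution: $44.11
Vision insurance premium: $139.96
Total deductions = $112.05 + $143.98 + $39.52 + $101.16 + $92.10 + $3.84 + $40.52 + $44.11 + $139.96 = $717.24
Net pay = $1,534.97 − $717.24 = $817.73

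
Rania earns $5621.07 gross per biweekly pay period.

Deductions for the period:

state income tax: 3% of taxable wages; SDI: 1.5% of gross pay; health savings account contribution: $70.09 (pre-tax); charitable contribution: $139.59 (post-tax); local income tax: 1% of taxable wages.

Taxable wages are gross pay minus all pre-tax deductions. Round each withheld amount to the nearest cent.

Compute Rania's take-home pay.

Health savings account contribution: $70.09
Taxable wages = $5621.07 − $70.09 = $5550.98
State income tax: $5550.98 × 0.03 = $166.53
Local income tax: $5550.98 × 0.01 = $55.51
SDI: $5621.07 × 0.015 = $84.32
Charitable contribution: $139.59
Total deductions = $70.09 + $166.53 + $55.51 + $84.32 + $139.59 = $516.04
Net pay = $5621.07 − $516.04 = $5105.03

$5105.03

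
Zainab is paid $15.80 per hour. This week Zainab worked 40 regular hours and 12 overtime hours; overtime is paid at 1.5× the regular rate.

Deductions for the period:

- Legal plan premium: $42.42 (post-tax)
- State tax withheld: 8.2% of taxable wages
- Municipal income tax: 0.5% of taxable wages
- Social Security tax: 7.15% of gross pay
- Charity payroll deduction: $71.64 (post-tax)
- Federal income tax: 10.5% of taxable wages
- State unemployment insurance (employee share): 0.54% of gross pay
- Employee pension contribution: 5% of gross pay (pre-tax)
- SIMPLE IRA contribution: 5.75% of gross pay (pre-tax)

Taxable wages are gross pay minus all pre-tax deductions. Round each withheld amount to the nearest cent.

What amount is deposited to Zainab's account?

$476.32

Regular pay: 40 × $15.80 = $632.00
Overtime pay: 12 × $15.80 × 1.5 = $284.40
Gross pay = $632.00 + $284.40 = $916.40
SIMPLE IRA contribution: $916.40 × 0.0575 = $52.69
Employee pension contribution: $916.40 × 0.05 = $45.82
Pre-tax total = $52.69 + $45.82 = $98.51
Taxable wages = $916.40 − $98.51 = $817.89
Federal income tax: $817.89 × 0.105 = $85.88
State tax withheld: $817.89 × 0.082 = $67.07
Municipal income tax: $817.89 × 0.005 = $4.09
State unemployment insurance (employee share): $916.40 × 0.0054 = $4.95
Social Security tax: $916.40 × 0.0715 = $65.52
Legal plan premium: $42.42
Charity payroll deduction: $71.64
Total deductions = $52.69 + $45.82 + $85.88 + $67.07 + $4.09 + $4.95 + $65.52 + $42.42 + $71.64 = $440.08
Net pay = $916.40 − $440.08 = $476.32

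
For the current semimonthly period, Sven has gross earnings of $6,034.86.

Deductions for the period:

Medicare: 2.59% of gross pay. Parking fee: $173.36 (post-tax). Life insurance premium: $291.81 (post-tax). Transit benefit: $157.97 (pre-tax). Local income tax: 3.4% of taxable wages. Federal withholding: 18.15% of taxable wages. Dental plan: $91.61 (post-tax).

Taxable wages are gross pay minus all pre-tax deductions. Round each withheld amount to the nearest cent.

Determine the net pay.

Transit benefit: $157.97
Taxable wages = $6,034.86 − $157.97 = $5,876.89
Local income tax: $5,876.89 × 0.034 = $199.81
Federal withholding: $5,876.89 × 0.1815 = $1,066.66
Medicare: $6,034.86 × 0.0259 = $156.30
Dental plan: $91.61
Life insurance premium: $291.81
Parking fee: $173.36
Total deductions = $157.97 + $199.81 + $1,066.66 + $156.30 + $91.61 + $291.81 + $173.36 = $2,137.52
Net pay = $6,034.86 − $2,137.52 = $3,897.34

$3,897.34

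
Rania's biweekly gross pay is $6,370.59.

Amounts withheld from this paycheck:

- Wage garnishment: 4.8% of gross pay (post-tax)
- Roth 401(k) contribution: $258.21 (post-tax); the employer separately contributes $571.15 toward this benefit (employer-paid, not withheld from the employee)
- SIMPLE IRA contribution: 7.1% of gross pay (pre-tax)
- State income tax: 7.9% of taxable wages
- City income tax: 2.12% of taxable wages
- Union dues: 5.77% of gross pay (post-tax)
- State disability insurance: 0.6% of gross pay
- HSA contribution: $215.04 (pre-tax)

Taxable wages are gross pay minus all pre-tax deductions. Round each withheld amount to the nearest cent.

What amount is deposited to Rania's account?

$4,161.97

SIMPLE IRA contribution: $6,370.59 × 0.071 = $452.31
HSA contribution: $215.04
Pre-tax total = $452.31 + $215.04 = $667.35
Taxable wages = $6,370.59 − $667.35 = $5,703.24
State income tax: $5,703.24 × 0.079 = $450.56
City income tax: $5,703.24 × 0.0212 = $120.91
State disability insurance: $6,370.59 × 0.006 = $38.22
Roth 401(k) contribution: $258.21
Wage garnishment: $6,370.59 × 0.048 = $305.79
Union dues: $6,370.59 × 0.0577 = $367.58
(Employer's $571.15 toward Roth 401(k) contribution is not withheld from the employee.)
Total deductions = $452.31 + $215.04 + $450.56 + $120.91 + $38.22 + $258.21 + $305.79 + $367.58 = $2,208.62
Net pay = $6,370.59 − $2,208.62 = $4,161.97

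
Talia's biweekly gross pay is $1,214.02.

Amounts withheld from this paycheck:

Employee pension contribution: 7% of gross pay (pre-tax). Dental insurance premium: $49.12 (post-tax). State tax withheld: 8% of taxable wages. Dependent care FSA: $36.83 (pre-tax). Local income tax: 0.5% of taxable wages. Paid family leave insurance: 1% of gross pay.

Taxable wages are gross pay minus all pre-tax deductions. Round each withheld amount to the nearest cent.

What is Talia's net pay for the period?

$938.11

Employee pension contribution: $1,214.02 × 0.07 = $84.98
Dependent care FSA: $36.83
Pre-tax total = $84.98 + $36.83 = $121.81
Taxable wages = $1,214.02 − $121.81 = $1,092.21
State tax withheld: $1,092.21 × 0.08 = $87.38
Local income tax: $1,092.21 × 0.005 = $5.46
Paid family leave insurance: $1,214.02 × 0.01 = $12.14
Dental insurance premium: $49.12
Total deductions = $84.98 + $36.83 + $87.38 + $5.46 + $12.14 + $49.12 = $275.91
Net pay = $1,214.02 − $275.91 = $938.11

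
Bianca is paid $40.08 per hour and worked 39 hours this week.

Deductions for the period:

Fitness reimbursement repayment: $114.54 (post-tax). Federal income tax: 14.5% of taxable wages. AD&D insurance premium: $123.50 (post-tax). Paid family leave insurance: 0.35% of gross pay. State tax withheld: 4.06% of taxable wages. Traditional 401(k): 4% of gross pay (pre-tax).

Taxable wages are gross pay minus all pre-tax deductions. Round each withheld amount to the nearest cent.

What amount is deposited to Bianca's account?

$978.58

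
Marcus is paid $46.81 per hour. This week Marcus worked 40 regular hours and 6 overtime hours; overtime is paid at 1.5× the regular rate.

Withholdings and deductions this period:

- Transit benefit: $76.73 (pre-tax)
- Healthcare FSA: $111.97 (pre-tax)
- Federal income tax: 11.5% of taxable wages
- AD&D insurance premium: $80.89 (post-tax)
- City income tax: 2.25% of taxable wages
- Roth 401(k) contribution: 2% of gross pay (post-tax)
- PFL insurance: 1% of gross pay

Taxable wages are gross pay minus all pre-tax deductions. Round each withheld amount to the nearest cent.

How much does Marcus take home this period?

Regular pay: 40 × $46.81 = $1,872.40
Overtime pay: 6 × $46.81 × 1.5 = $421.29
Gross pay = $1,872.40 + $421.29 = $2,293.69
Transit benefit: $76.73
Healthcare FSA: $111.97
Pre-tax total = $76.73 + $111.97 = $188.70
Taxable wages = $2,293.69 − $188.70 = $2,104.99
Federal income tax: $2,104.99 × 0.115 = $242.07
City income tax: $2,104.99 × 0.0225 = $47.36
PFL insurance: $2,293.69 × 0.01 = $22.94
AD&D insurance premium: $80.89
Roth 401(k) contribution: $2,293.69 × 0.02 = $45.87
Total deductions = $76.73 + $111.97 + $242.07 + $47.36 + $22.94 + $80.89 + $45.87 = $627.83
Net pay = $2,293.69 − $627.83 = $1,665.86

$1,665.86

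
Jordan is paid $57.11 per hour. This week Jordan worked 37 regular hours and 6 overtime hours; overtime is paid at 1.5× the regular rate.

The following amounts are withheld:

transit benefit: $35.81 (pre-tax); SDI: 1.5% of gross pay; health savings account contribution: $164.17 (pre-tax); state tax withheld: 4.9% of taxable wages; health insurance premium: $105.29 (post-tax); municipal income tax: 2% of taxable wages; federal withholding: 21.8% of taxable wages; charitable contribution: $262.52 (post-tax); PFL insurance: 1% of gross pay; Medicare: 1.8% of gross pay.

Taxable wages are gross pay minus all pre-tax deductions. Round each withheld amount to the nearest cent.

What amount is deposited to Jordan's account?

$1,249.73

Regular pay: 37 × $57.11 = $2,113.07
Overtime pay: 6 × $57.11 × 1.5 = $513.99
Gross pay = $2,113.07 + $513.99 = $2,627.06
Health savings account contribution: $164.17
Transit benefit: $35.81
Pre-tax total = $164.17 + $35.81 = $199.98
Taxable wages = $2,627.06 − $199.98 = $2,427.08
State tax withheld: $2,427.08 × 0.049 = $118.93
Federal withholding: $2,427.08 × 0.218 = $529.10
Municipal income tax: $2,427.08 × 0.02 = $48.54
Medicare: $2,627.06 × 0.018 = $47.29
PFL insurance: $2,627.06 × 0.01 = $26.27
SDI: $2,627.06 × 0.015 = $39.41
Charitable contribution: $262.52
Health insurance premium: $105.29
Total deductions = $164.17 + $35.81 + $118.93 + $529.10 + $48.54 + $47.29 + $26.27 + $39.41 + $262.52 + $105.29 = $1,377.33
Net pay = $2,627.06 − $1,377.33 = $1,249.73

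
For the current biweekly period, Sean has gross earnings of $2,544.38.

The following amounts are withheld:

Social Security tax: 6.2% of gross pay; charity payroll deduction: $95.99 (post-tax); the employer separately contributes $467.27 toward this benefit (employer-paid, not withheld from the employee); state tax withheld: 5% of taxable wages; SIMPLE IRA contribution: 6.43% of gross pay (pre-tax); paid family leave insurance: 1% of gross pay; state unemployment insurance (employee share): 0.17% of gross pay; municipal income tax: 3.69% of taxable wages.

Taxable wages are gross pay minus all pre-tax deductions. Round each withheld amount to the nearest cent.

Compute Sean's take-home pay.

SIMPLE IRA contribution: $2,544.38 × 0.0643 = $163.60
Taxable wages = $2,544.38 − $163.60 = $2,380.78
Municipal income tax: $2,380.78 × 0.0369 = $87.85
State tax withheld: $2,380.78 × 0.05 = $119.04
State unemployment insurance (employee share): $2,544.38 × 0.0017 = $4.33
Paid family leave insurance: $2,544.38 × 0.01 = $25.44
Social Security tax: $2,544.38 × 0.062 = $157.75
Charity payroll deduction: $95.99
(Employer's $467.27 toward charity payroll deduction is not withheld from the employee.)
Total deductions = $163.60 + $87.85 + $119.04 + $4.33 + $25.44 + $157.75 + $95.99 = $654.00
Net pay = $2,544.38 − $654.00 = $1,890.38

$1,890.38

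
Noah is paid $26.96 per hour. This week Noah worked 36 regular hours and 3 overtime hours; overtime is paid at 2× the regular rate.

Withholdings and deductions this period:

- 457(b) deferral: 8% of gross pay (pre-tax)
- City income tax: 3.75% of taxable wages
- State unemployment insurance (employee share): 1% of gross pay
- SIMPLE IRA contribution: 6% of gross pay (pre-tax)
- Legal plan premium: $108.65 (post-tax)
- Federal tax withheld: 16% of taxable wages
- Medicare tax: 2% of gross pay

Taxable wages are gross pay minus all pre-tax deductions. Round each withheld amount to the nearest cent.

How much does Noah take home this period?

Regular pay: 36 × $26.96 = $970.56
Overtime pay: 3 × $26.96 × 2 = $161.76
Gross pay = $970.56 + $161.76 = $1132.32
SIMPLE IRA contribution: $1132.32 × 0.06 = $67.94
457(b) deferral: $1132.32 × 0.08 = $90.59
Pre-tax total = $67.94 + $90.59 = $158.53
Taxable wages = $1132.32 − $158.53 = $973.79
Federal tax withheld: $973.79 × 0.16 = $155.81
City income tax: $973.79 × 0.0375 = $36.52
Medicare tax: $1132.32 × 0.02 = $22.65
State unemployment insurance (employee share): $1132.32 × 0.01 = $11.32
Legal plan premium: $108.65
Total deductions = $67.94 + $90.59 + $155.81 + $36.52 + $22.65 + $11.32 + $108.65 = $493.48
Net pay = $1132.32 − $493.48 = $638.84

$638.84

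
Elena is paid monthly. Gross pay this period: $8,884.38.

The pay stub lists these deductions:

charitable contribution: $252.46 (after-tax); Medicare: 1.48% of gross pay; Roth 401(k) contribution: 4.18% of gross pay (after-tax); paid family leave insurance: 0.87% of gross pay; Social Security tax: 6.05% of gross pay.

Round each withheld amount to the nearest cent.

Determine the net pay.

Medicare: $8,884.38 × 0.0148 = $131.49
Social Security tax: $8,884.38 × 0.0605 = $537.50
Paid family leave insurance: $8,884.38 × 0.0087 = $77.29
Roth 401(k) contribution: $8,884.38 × 0.0418 = $371.37
Charitable contribution: $252.46
Total deductions = $131.49 + $537.50 + $77.29 + $371.37 + $252.46 = $1,370.11
Net pay = $8,884.38 − $1,370.11 = $7,514.27

$7,514.27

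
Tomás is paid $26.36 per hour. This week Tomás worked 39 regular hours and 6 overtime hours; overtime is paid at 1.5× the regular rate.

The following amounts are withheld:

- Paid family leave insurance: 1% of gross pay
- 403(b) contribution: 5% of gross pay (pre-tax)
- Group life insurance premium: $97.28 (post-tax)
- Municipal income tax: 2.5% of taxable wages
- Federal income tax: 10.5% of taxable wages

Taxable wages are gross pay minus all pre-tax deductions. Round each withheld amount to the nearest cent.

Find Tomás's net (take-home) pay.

Regular pay: 39 × $26.36 = $1028.04
Overtime pay: 6 × $26.36 × 1.5 = $237.24
Gross pay = $1028.04 + $237.24 = $1265.28
403(b) contribution: $1265.28 × 0.05 = $63.26
Taxable wages = $1265.28 − $63.26 = $1202.02
Municipal income tax: $1202.02 × 0.025 = $30.05
Federal income tax: $1202.02 × 0.105 = $126.21
Paid family leave insurance: $1265.28 × 0.01 = $12.65
Group life insurance premium: $97.28
Total deductions = $63.26 + $30.05 + $126.21 + $12.65 + $97.28 = $329.45
Net pay = $1265.28 − $329.45 = $935.83

$935.83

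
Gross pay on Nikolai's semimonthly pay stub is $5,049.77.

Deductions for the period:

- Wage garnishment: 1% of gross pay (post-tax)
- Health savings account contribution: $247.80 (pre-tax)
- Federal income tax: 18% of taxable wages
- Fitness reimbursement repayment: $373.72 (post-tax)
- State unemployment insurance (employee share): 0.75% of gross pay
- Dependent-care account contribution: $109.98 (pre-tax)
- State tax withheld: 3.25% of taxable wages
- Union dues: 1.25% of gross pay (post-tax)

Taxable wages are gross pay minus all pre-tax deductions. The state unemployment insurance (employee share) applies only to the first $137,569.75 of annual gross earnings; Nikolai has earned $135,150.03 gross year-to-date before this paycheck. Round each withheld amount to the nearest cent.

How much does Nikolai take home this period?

$3,189.45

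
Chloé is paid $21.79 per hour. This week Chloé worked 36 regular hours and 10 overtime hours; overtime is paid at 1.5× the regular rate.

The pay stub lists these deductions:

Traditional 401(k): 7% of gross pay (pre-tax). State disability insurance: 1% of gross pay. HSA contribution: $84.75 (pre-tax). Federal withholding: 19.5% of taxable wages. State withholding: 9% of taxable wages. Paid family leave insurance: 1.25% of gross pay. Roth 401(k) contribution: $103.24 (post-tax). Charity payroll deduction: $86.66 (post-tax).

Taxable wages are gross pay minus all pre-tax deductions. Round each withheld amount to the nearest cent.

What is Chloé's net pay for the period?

$463.45

Regular pay: 36 × $21.79 = $784.44
Overtime pay: 10 × $21.79 × 1.5 = $326.85
Gross pay = $784.44 + $326.85 = $1,111.29
HSA contribution: $84.75
Traditional 401(k): $1,111.29 × 0.07 = $77.79
Pre-tax total = $84.75 + $77.79 = $162.54
Taxable wages = $1,111.29 − $162.54 = $948.75
Federal withholding: $948.75 × 0.195 = $185.01
State withholding: $948.75 × 0.09 = $85.39
Paid family leave insurance: $1,111.29 × 0.0125 = $13.89
State disability insurance: $1,111.29 × 0.01 = $11.11
Charity payroll deduction: $86.66
Roth 401(k) contribution: $103.24
Total deductions = $84.75 + $77.79 + $185.01 + $85.39 + $13.89 + $11.11 + $86.66 + $103.24 = $647.84
Net pay = $1,111.29 − $647.84 = $463.45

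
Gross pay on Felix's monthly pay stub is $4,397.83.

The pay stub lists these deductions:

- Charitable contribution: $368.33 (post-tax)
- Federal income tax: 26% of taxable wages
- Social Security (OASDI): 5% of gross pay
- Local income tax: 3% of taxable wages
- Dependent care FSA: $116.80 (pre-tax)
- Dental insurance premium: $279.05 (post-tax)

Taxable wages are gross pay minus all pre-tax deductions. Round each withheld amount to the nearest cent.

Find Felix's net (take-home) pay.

$2,172.26

Dependent care FSA: $116.80
Taxable wages = $4,397.83 − $116.80 = $4,281.03
Local income tax: $4,281.03 × 0.03 = $128.43
Federal income tax: $4,281.03 × 0.26 = $1,113.07
Social Security (OASDI): $4,397.83 × 0.05 = $219.89
Dental insurance premium: $279.05
Charitable contribution: $368.33
Total deductions = $116.80 + $128.43 + $1,113.07 + $219.89 + $279.05 + $368.33 = $2,225.57
Net pay = $4,397.83 − $2,225.57 = $2,172.26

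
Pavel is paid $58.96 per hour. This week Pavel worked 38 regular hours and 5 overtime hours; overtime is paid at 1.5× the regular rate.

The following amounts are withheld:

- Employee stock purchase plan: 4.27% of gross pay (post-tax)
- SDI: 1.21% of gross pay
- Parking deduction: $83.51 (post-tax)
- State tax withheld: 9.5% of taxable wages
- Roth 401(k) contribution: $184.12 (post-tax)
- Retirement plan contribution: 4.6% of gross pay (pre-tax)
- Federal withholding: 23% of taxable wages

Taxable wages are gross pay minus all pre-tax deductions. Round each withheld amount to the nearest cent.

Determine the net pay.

Regular pay: 38 × $58.96 = $2,240.48
Overtime pay: 5 × $58.96 × 1.5 = $442.20
Gross pay = $2,240.48 + $442.20 = $2,682.68
Retirement plan contribution: $2,682.68 × 0.046 = $123.40
Taxable wages = $2,682.68 − $123.40 = $2,559.28
Federal withholding: $2,559.28 × 0.23 = $588.63
State tax withheld: $2,559.28 × 0.095 = $243.13
SDI: $2,682.68 × 0.0121 = $32.46
Roth 401(k) contribution: $184.12
Parking deduction: $83.51
Employee stock purchase plan: $2,682.68 × 0.0427 = $114.55
Total deductions = $123.40 + $588.63 + $243.13 + $32.46 + $184.12 + $83.51 + $114.55 = $1,369.80
Net pay = $2,682.68 − $1,369.80 = $1,312.88

$1,312.88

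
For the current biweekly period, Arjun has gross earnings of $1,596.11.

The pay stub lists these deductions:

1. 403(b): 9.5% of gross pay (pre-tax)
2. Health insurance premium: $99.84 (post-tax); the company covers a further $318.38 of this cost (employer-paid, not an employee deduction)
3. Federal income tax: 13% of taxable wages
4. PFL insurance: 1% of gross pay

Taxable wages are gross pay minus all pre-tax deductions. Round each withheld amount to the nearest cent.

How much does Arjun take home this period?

$1,140.90

403(b): $1,596.11 × 0.095 = $151.63
Taxable wages = $1,596.11 − $151.63 = $1,444.48
Federal income tax: $1,444.48 × 0.13 = $187.78
PFL insurance: $1,596.11 × 0.01 = $15.96
Health insurance premium: $99.84
(Employer's $318.38 toward health insurance premium is not withheld from the employee.)
Total deductions = $151.63 + $187.78 + $15.96 + $99.84 = $455.21
Net pay = $1,596.11 − $455.21 = $1,140.90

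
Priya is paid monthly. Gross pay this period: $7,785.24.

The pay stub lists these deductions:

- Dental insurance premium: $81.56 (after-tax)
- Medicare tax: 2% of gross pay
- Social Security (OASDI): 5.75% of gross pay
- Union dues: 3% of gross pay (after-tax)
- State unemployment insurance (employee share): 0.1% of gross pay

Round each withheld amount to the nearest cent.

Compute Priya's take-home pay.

Social Security (OASDI): $7,785.24 × 0.0575 = $447.65
Medicare tax: $7,785.24 × 0.02 = $155.70
State unemployment insurance (employee share): $7,785.24 × 0.001 = $7.79
Dental insurance premium: $81.56
Union dues: $7,785.24 × 0.03 = $233.56
Total deductions = $447.65 + $155.70 + $7.79 + $81.56 + $233.56 = $926.26
Net pay = $7,785.24 − $926.26 = $6,858.98

$6,858.98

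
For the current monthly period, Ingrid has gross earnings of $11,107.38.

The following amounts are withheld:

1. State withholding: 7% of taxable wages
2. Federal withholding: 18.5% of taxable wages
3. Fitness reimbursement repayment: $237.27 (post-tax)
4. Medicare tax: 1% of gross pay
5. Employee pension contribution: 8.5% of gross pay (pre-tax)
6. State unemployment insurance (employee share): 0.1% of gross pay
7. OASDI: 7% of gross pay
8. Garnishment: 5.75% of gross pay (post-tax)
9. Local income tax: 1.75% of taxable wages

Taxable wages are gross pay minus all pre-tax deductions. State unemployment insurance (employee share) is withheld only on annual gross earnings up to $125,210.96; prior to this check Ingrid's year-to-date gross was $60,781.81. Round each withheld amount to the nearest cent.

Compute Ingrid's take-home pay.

Employee pension contribution: $11,107.38 × 0.085 = $944.13
Taxable wages = $11,107.38 − $944.13 = $10,163.25
Federal withholding: $10,163.25 × 0.185 = $1,880.20
Local income tax: $10,163.25 × 0.0175 = $177.86
State withholding: $10,163.25 × 0.07 = $711.43
Medicare tax: $11,107.38 × 0.01 = $111.07
State unemployment insurance (employee share): cap not yet reached, full $11,107.38 is subject → $11,107.38 × 0.001 = $11.11
OASDI: $11,107.38 × 0.07 = $777.52
Fitness reimbursement repayment: $237.27
Garnishment: $11,107.38 × 0.0575 = $638.67
Total deductions = $944.13 + $1,880.20 + $177.86 + $711.43 + $111.07 + $11.11 + $777.52 + $237.27 + $638.67 = $5,489.26
Net pay = $11,107.38 − $5,489.26 = $5,618.12

$5,618.12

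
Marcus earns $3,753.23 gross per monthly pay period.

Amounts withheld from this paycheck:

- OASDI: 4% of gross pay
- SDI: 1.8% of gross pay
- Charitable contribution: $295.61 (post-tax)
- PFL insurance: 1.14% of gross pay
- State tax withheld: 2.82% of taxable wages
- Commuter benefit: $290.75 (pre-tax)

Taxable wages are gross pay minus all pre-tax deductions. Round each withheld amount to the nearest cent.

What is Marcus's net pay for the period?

Commuter benefit: $290.75
Taxable wages = $3,753.23 − $290.75 = $3,462.48
State tax withheld: $3,462.48 × 0.0282 = $97.64
OASDI: $3,753.23 × 0.04 = $150.13
SDI: $3,753.23 × 0.018 = $67.56
PFL insurance: $3,753.23 × 0.0114 = $42.79
Charitable contribution: $295.61
Total deductions = $290.75 + $97.64 + $150.13 + $67.56 + $42.79 + $295.61 = $944.48
Net pay = $3,753.23 − $944.48 = $2,808.75

$2,808.75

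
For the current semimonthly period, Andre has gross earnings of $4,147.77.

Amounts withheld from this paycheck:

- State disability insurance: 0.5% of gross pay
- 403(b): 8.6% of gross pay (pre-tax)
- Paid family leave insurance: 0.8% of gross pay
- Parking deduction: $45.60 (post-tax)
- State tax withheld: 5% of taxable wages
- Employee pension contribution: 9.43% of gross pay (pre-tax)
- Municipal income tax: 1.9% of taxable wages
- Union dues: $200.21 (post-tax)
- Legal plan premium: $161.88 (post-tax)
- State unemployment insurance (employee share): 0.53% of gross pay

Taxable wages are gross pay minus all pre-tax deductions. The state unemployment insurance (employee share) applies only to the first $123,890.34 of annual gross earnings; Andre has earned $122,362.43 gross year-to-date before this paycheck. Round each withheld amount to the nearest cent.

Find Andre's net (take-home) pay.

$2,695.62

403(b): $4,147.77 × 0.086 = $356.71
Employee pension contribution: $4,147.77 × 0.0943 = $391.13
Pre-tax total = $356.71 + $391.13 = $747.84
Taxable wages = $4,147.77 − $747.84 = $3,399.93
State tax withheld: $3,399.93 × 0.05 = $170.00
Municipal income tax: $3,399.93 × 0.019 = $64.60
State disability insurance: $4,147.77 × 0.005 = $20.74
State unemployment insurance (employee share): only $123,890.34 − $122,362.43 = $1,527.91 of this check is subject → $1,527.91 × 0.0053 = $8.10
Paid family leave insurance: $4,147.77 × 0.008 = $33.18
Legal plan premium: $161.88
Parking deduction: $45.60
Union dues: $200.21
Total deductions = $356.71 + $391.13 + $170.00 + $64.60 + $20.74 + $8.10 + $33.18 + $161.88 + $45.60 + $200.21 = $1,452.15
Net pay = $4,147.77 − $1,452.15 = $2,695.62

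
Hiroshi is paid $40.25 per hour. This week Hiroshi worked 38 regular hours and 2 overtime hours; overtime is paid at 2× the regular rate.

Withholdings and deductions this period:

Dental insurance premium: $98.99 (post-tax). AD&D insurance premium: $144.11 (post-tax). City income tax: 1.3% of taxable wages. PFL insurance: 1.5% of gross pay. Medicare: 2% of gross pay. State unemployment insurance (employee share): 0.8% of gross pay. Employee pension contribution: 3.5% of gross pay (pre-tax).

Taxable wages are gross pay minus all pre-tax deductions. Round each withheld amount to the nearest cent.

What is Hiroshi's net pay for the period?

Regular pay: 38 × $40.25 = $1,529.50
Overtime pay: 2 × $40.25 × 2 = $161.00
Gross pay = $1,529.50 + $161.00 = $1,690.50
Employee pension contribution: $1,690.50 × 0.035 = $59.17
Taxable wages = $1,690.50 − $59.17 = $1,631.33
City income tax: $1,631.33 × 0.013 = $21.21
State unemployment insurance (employee share): $1,690.50 × 0.008 = $13.52
PFL insurance: $1,690.50 × 0.015 = $25.36
Medicare: $1,690.50 × 0.02 = $33.81
Dental insurance premium: $98.99
AD&D insurance premium: $144.11
Total deductions = $59.17 + $21.21 + $13.52 + $25.36 + $33.81 + $98.99 + $144.11 = $396.17
Net pay = $1,690.50 − $396.17 = $1,294.33

$1,294.33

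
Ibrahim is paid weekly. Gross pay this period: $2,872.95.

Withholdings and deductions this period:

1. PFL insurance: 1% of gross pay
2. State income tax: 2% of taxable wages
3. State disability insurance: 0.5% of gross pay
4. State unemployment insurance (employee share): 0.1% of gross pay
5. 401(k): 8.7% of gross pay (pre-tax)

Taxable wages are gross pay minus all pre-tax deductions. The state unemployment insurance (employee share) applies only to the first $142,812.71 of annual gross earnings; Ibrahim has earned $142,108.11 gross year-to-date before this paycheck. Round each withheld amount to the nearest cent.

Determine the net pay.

401(k): $2,872.95 × 0.087 = $249.95
Taxable wages = $2,872.95 − $249.95 = $2,623.00
State income tax: $2,623.00 × 0.02 = $52.46
State unemployment insurance (employee share): only $142,812.71 − $142,108.11 = $704.60 of this check is subject → $704.60 × 0.001 = $0.70
PFL insurance: $2,872.95 × 0.01 = $28.73
State disability insurance: $2,872.95 × 0.005 = $14.36
Total deductions = $249.95 + $52.46 + $0.70 + $28.73 + $14.36 = $346.20
Net pay = $2,872.95 − $346.20 = $2,526.75

$2,526.75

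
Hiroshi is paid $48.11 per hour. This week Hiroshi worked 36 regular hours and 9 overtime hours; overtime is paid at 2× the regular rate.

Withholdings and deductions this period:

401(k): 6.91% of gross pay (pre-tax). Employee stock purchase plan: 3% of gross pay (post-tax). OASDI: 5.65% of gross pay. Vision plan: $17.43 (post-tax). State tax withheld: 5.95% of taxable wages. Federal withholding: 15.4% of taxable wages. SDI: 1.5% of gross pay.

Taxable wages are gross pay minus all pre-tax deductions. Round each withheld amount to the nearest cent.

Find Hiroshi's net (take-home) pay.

Regular pay: 36 × $48.11 = $1,731.96
Overtime pay: 9 × $48.11 × 2 = $865.98
Gross pay = $1,731.96 + $865.98 = $2,597.94
401(k): $2,597.94 × 0.0691 = $179.52
Taxable wages = $2,597.94 − $179.52 = $2,418.42
State tax withheld: $2,418.42 × 0.0595 = $143.90
Federal withholding: $2,418.42 × 0.154 = $372.44
SDI: $2,597.94 × 0.015 = $38.97
OASDI: $2,597.94 × 0.0565 = $146.78
Employee stock purchase plan: $2,597.94 × 0.03 = $77.94
Vision plan: $17.43
Total deductions = $179.52 + $143.90 + $372.44 + $38.97 + $146.78 + $77.94 + $17.43 = $976.98
Net pay = $2,597.94 − $976.98 = $1,620.96

$1,620.96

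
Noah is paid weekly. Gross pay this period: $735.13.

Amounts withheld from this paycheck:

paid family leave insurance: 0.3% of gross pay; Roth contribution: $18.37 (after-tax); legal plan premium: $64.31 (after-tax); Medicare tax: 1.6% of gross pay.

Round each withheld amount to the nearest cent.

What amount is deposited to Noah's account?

$638.48

Paid family leave insurance: $735.13 × 0.003 = $2.21
Medicare tax: $735.13 × 0.016 = $11.76
Legal plan premium: $64.31
Roth contribution: $18.37
Total deductions = $2.21 + $11.76 + $64.31 + $18.37 = $96.65
Net pay = $735.13 − $96.65 = $638.48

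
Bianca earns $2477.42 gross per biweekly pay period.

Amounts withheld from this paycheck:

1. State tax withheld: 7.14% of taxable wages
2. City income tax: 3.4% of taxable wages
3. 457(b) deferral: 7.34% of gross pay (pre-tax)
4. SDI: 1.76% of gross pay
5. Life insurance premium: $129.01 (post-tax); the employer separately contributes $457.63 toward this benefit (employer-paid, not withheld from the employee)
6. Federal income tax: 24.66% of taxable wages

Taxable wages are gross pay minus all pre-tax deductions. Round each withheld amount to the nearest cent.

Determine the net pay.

$1314.93

457(b) deferral: $2477.42 × 0.0734 = $181.84
Taxable wages = $2477.42 − $181.84 = $2295.58
Federal income tax: $2295.58 × 0.2466 = $566.09
State tax withheld: $2295.58 × 0.0714 = $163.90
City income tax: $2295.58 × 0.034 = $78.05
SDI: $2477.42 × 0.0176 = $43.60
Life insurance premium: $129.01
(Employer's $457.63 toward life insurance premium is not withheld from the employee.)
Total deductions = $181.84 + $566.09 + $163.90 + $78.05 + $43.60 + $129.01 = $1162.49
Net pay = $2477.42 − $1162.49 = $1314.93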